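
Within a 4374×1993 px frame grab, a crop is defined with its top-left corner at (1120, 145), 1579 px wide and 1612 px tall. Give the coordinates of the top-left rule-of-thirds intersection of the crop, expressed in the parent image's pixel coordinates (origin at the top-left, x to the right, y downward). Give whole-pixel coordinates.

(1646, 682)

One third of the crop width 1579 is 526.33 px.
One third of the crop height 1612 is 537.33 px.
The top-left point is one-third across and one-third down within the crop:
x = 1120 + 1 × 526.33 ≈ 1646; y = 145 + 1 × 537.33 ≈ 682.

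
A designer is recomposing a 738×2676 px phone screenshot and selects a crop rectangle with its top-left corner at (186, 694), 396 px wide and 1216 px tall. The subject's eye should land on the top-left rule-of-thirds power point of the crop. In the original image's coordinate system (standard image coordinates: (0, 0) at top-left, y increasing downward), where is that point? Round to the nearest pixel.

One third of the crop width 396 is 132.00 px.
One third of the crop height 1216 is 405.33 px.
The top-left point is one-third across and one-third down within the crop:
x = 186 + 1 × 132.00 ≈ 318; y = 694 + 1 × 405.33 ≈ 1099.

(318, 1099)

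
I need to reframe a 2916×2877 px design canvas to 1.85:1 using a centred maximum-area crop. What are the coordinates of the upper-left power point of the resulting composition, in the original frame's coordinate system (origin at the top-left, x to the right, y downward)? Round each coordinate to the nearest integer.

2916/2877 < 1.85/1, so the 1.85:1 crop keeps the full width 2916 and trims height to 2916 × 1/1.85 = 1576.22 px.
Top offset = (2877 − 1576.22)/2 = 650.39 px; left offset = 0.
Upper-left is one-third across and one-third down within the crop:
x = 0.00 + 1 × 2916.00/3 ≈ 972; y = 650.39 + 1 × 1576.22/3 ≈ 1176.

x = 972 px, y = 1176 px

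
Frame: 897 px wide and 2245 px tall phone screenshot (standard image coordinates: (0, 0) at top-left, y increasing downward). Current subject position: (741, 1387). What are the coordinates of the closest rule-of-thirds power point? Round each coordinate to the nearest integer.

x = 598 px, y = 1497 px

Third lines: x ∈ {299, 598}, y ∈ {748, 1497}.
741 is closer to x = 598; 1387 is closer to y = 1497.
So the nearest intersection is the lower-right power point.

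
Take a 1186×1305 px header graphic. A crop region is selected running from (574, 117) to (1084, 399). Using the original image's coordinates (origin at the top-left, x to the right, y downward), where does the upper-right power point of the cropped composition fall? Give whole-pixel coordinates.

(914, 211)

Crop width = 1084 − 574 = 510 px; one third is 170.00 px.
Crop height = 399 − 117 = 282 px; one third is 94.00 px.
The upper-right point is two-thirds across and one-third down within the crop:
x = 574 + 2 × 170.00 ≈ 914; y = 117 + 1 × 94.00 ≈ 211.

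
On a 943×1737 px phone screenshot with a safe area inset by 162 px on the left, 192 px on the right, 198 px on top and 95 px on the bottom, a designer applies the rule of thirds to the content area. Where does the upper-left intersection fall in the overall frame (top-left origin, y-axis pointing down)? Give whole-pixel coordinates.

Content width = 943 − 162 − 192 = 589 px; content height = 1737 − 198 − 95 = 1444 px.
Upper-left is one-third across and one-third down within the content area.
x = 162 + 1 × 589/3 = 162 + 196.33 ≈ 358
y = 198 + 1 × 1444/3 = 198 + 481.33 ≈ 679

(358, 679)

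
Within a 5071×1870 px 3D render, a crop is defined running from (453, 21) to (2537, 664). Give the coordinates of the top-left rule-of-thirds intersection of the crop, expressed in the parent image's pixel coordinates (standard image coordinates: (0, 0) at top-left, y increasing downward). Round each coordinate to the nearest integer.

Crop width = 2537 − 453 = 2084 px; one third is 694.67 px.
Crop height = 664 − 21 = 643 px; one third is 214.33 px.
The top-left point is one-third across and one-third down within the crop:
x = 453 + 1 × 694.67 ≈ 1148; y = 21 + 1 × 214.33 ≈ 235.

x = 1148 px, y = 235 px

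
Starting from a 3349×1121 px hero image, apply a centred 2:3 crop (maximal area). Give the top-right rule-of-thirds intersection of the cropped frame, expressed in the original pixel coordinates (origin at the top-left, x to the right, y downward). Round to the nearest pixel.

x = 1799 px, y = 374 px

3349/1121 > 2/3, so the 2:3 crop keeps the full height 1121 and trims width to 1121 × 2/3 = 747.33 px.
Left offset = (3349 − 747.33)/2 = 1300.83 px; top offset = 0.
Top-right is two-thirds across and one-third down within the crop:
x = 1300.83 + 2 × 747.33/3 ≈ 1799; y = 0.00 + 1 × 1121.00/3 ≈ 374.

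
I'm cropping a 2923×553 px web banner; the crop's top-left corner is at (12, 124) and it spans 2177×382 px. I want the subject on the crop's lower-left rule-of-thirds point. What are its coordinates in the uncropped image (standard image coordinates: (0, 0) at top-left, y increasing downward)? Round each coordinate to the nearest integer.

One third of the crop width 2177 is 725.67 px.
One third of the crop height 382 is 127.33 px.
The lower-left point is one-third across and two-thirds down within the crop:
x = 12 + 1 × 725.67 ≈ 738; y = 124 + 2 × 127.33 ≈ 379.

x = 738 px, y = 379 px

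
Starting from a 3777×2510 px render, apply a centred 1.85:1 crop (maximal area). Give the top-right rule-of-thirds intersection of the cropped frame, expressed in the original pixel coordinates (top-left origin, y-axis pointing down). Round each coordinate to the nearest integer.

(2518, 915)

3777/2510 < 1.85/1, so the 1.85:1 crop keeps the full width 3777 and trims height to 3777 × 1/1.85 = 2041.62 px.
Top offset = (2510 − 2041.62)/2 = 234.19 px; left offset = 0.
Top-right is two-thirds across and one-third down within the crop:
x = 0.00 + 2 × 3777.00/3 ≈ 2518; y = 234.19 + 1 × 2041.62/3 ≈ 915.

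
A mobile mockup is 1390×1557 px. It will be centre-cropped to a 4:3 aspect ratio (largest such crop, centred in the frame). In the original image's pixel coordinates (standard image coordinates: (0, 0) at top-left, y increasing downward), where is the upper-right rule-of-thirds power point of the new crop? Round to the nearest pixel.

(927, 605)

1390/1557 < 4/3, so the 4:3 crop keeps the full width 1390 and trims height to 1390 × 3/4 = 1042.50 px.
Top offset = (1557 − 1042.50)/2 = 257.25 px; left offset = 0.
Upper-right is two-thirds across and one-third down within the crop:
x = 0.00 + 2 × 1390.00/3 ≈ 927; y = 257.25 + 1 × 1042.50/3 ≈ 605.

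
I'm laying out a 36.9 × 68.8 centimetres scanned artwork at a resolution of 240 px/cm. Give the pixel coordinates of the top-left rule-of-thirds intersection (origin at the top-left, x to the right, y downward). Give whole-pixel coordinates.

In pixels the canvas is 36.9 × 240 = 8856 wide and 68.8 × 240 = 16512 tall.
The top-left point is one-third across and one-third down:
x = 1 × 8856/3 ≈ 2952; y = 1 × 16512/3 ≈ 5504.

x = 2952 px, y = 5504 px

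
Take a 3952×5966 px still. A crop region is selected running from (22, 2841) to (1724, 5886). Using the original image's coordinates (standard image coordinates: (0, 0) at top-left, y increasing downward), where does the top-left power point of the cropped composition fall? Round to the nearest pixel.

Crop width = 1724 − 22 = 1702 px; one third is 567.33 px.
Crop height = 5886 − 2841 = 3045 px; one third is 1015.00 px.
The top-left point is one-third across and one-third down within the crop:
x = 22 + 1 × 567.33 ≈ 589; y = 2841 + 1 × 1015.00 ≈ 3856.

(589, 3856)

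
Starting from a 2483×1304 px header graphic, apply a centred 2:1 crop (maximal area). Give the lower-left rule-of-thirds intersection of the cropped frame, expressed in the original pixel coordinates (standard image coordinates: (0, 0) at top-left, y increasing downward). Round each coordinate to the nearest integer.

2483/1304 < 2/1, so the 2:1 crop keeps the full width 2483 and trims height to 2483 × 1/2 = 1241.50 px.
Top offset = (1304 − 1241.50)/2 = 31.25 px; left offset = 0.
Lower-left is one-third across and two-thirds down within the crop:
x = 0.00 + 1 × 2483.00/3 ≈ 828; y = 31.25 + 2 × 1241.50/3 ≈ 859.

(828, 859)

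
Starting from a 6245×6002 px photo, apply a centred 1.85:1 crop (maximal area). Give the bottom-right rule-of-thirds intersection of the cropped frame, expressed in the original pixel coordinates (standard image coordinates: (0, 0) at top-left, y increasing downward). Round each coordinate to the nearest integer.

6245/6002 < 1.85/1, so the 1.85:1 crop keeps the full width 6245 and trims height to 6245 × 1/1.85 = 3375.68 px.
Top offset = (6002 − 3375.68)/2 = 1313.16 px; left offset = 0.
Bottom-right is two-thirds across and two-thirds down within the crop:
x = 0.00 + 2 × 6245.00/3 ≈ 4163; y = 1313.16 + 2 × 3375.68/3 ≈ 3564.

x = 4163 px, y = 3564 px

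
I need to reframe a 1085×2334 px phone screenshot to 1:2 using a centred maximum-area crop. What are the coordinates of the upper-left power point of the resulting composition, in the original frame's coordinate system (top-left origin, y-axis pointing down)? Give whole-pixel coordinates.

(362, 805)

1085/2334 < 1/2, so the 1:2 crop keeps the full width 1085 and trims height to 1085 × 2/1 = 2170.00 px.
Top offset = (2334 − 2170.00)/2 = 82.00 px; left offset = 0.
Upper-left is one-third across and one-third down within the crop:
x = 0.00 + 1 × 1085.00/3 ≈ 362; y = 82.00 + 1 × 2170.00/3 ≈ 805.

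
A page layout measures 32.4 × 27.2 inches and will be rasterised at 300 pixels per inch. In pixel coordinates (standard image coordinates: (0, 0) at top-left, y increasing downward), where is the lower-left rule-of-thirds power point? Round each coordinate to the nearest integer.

In pixels the canvas is 32.4 × 300 = 9720 wide and 27.2 × 300 = 8160 tall.
The lower-left point is one-third across and two-thirds down:
x = 1 × 9720/3 ≈ 3240; y = 2 × 8160/3 ≈ 5440.

(3240, 5440)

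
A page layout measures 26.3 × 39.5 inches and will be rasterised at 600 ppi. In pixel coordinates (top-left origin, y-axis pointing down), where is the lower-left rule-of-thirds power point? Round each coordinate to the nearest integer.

(5260, 15800)

In pixels the canvas is 26.3 × 600 = 15780 wide and 39.5 × 600 = 23700 tall.
The lower-left point is one-third across and two-thirds down:
x = 1 × 15780/3 ≈ 5260; y = 2 × 23700/3 ≈ 15800.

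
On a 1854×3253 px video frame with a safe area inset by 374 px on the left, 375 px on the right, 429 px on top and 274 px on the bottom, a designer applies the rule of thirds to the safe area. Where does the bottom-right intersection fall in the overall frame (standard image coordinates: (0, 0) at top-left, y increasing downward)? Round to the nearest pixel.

x = 1111 px, y = 2129 px

Content width = 1854 − 374 − 375 = 1105 px; content height = 3253 − 429 − 274 = 2550 px.
Bottom-right is two-thirds across and two-thirds down within the safe area.
x = 374 + 2 × 1105/3 = 374 + 736.67 ≈ 1111
y = 429 + 2 × 2550/3 = 429 + 1700.00 ≈ 2129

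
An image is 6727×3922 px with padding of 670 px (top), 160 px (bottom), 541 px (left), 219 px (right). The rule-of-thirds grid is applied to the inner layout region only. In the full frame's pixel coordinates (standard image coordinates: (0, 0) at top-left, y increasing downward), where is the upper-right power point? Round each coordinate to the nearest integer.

Content width = 6727 − 541 − 219 = 5967 px; content height = 3922 − 670 − 160 = 3092 px.
Upper-right is two-thirds across and one-third down within the inner layout region.
x = 541 + 2 × 5967/3 = 541 + 3978.00 ≈ 4519
y = 670 + 1 × 3092/3 = 670 + 1030.67 ≈ 1701

x = 4519 px, y = 1701 px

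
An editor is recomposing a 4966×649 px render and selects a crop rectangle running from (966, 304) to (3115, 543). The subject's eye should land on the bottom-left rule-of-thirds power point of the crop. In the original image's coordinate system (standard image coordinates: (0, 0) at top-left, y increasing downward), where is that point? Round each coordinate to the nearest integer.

Crop width = 3115 − 966 = 2149 px; one third is 716.33 px.
Crop height = 543 − 304 = 239 px; one third is 79.67 px.
The bottom-left point is one-third across and two-thirds down within the crop:
x = 966 + 1 × 716.33 ≈ 1682; y = 304 + 2 × 79.67 ≈ 463.

(1682, 463)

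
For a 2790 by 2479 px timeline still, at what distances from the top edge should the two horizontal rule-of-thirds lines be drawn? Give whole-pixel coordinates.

2479 / 3 = 826.33, so the horizontal lines sit at one and two thirds of 2479.

y = 826 px and y = 1653 px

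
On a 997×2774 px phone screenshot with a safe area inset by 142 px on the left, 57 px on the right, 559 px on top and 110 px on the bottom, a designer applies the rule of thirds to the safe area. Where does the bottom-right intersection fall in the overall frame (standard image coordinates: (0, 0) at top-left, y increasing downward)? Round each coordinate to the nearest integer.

x = 674 px, y = 1962 px

Content width = 997 − 142 − 57 = 798 px; content height = 2774 − 559 − 110 = 2105 px.
Bottom-right is two-thirds across and two-thirds down within the safe area.
x = 142 + 2 × 798/3 = 142 + 532.00 ≈ 674
y = 559 + 2 × 2105/3 = 559 + 1403.33 ≈ 1962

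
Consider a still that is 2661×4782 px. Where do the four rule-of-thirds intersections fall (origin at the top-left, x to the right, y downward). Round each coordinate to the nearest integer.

(887, 1594), (1774, 1594), (887, 3188), (1774, 3188)

One third of 2661 is 887; one third of 4782 is 1594.
Vertical third lines at x = 887 and x = 1774; horizontal third lines at y = 1594 and y = 3188.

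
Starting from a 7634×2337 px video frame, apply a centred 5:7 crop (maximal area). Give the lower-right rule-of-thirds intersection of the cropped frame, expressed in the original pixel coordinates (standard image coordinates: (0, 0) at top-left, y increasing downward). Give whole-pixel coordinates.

x = 4095 px, y = 1558 px

7634/2337 > 5/7, so the 5:7 crop keeps the full height 2337 and trims width to 2337 × 5/7 = 1669.29 px.
Left offset = (7634 − 1669.29)/2 = 2982.36 px; top offset = 0.
Lower-right is two-thirds across and two-thirds down within the crop:
x = 2982.36 + 2 × 1669.29/3 ≈ 4095; y = 0.00 + 2 × 2337.00/3 ≈ 1558.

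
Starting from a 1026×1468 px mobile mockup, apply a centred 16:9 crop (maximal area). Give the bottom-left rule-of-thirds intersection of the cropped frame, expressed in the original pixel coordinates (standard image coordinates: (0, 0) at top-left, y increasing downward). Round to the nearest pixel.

x = 342 px, y = 830 px

1026/1468 < 16/9, so the 16:9 crop keeps the full width 1026 and trims height to 1026 × 9/16 = 577.12 px.
Top offset = (1468 − 577.12)/2 = 445.44 px; left offset = 0.
Bottom-left is one-third across and two-thirds down within the crop:
x = 0.00 + 1 × 1026.00/3 ≈ 342; y = 445.44 + 2 × 577.12/3 ≈ 830.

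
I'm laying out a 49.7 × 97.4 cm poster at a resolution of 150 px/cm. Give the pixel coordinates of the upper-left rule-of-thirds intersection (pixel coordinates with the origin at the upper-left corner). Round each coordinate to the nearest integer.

x = 2485 px, y = 4870 px

In pixels the canvas is 49.7 × 150 = 7455 wide and 97.4 × 150 = 14610 tall.
The upper-left point is one-third across and one-third down:
x = 1 × 7455/3 ≈ 2485; y = 1 × 14610/3 ≈ 4870.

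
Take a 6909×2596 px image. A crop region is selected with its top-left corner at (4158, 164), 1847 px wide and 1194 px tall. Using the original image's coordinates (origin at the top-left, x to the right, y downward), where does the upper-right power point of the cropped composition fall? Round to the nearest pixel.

One third of the crop width 1847 is 615.67 px.
One third of the crop height 1194 is 398.00 px.
The upper-right point is two-thirds across and one-third down within the crop:
x = 4158 + 2 × 615.67 ≈ 5389; y = 164 + 1 × 398.00 ≈ 562.

(5389, 562)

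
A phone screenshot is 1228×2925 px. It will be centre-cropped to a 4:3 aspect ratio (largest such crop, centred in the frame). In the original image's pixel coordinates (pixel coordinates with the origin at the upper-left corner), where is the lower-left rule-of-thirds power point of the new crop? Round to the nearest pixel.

(409, 1616)

1228/2925 < 4/3, so the 4:3 crop keeps the full width 1228 and trims height to 1228 × 3/4 = 921.00 px.
Top offset = (2925 − 921.00)/2 = 1002.00 px; left offset = 0.
Lower-left is one-third across and two-thirds down within the crop:
x = 0.00 + 1 × 1228.00/3 ≈ 409; y = 1002.00 + 2 × 921.00/3 ≈ 1616.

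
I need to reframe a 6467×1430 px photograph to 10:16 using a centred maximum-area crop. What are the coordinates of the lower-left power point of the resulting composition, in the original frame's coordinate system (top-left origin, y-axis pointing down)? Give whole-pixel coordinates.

6467/1430 > 10/16, so the 10:16 crop keeps the full height 1430 and trims width to 1430 × 10/16 = 893.75 px.
Left offset = (6467 − 893.75)/2 = 2786.62 px; top offset = 0.
Lower-left is one-third across and two-thirds down within the crop:
x = 2786.62 + 1 × 893.75/3 ≈ 3085; y = 0.00 + 2 × 1430.00/3 ≈ 953.

x = 3085 px, y = 953 px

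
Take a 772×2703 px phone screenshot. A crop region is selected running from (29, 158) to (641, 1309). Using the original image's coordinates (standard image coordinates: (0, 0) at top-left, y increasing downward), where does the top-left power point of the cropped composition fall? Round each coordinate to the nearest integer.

Crop width = 641 − 29 = 612 px; one third is 204.00 px.
Crop height = 1309 − 158 = 1151 px; one third is 383.67 px.
The top-left point is one-third across and one-third down within the crop:
x = 29 + 1 × 204.00 ≈ 233; y = 158 + 1 × 383.67 ≈ 542.

x = 233 px, y = 542 px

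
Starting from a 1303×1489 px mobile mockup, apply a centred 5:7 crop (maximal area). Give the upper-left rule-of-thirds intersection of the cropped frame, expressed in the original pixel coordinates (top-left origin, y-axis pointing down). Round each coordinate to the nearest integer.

1303/1489 > 5/7, so the 5:7 crop keeps the full height 1489 and trims width to 1489 × 5/7 = 1063.57 px.
Left offset = (1303 − 1063.57)/2 = 119.71 px; top offset = 0.
Upper-left is one-third across and one-third down within the crop:
x = 119.71 + 1 × 1063.57/3 ≈ 474; y = 0.00 + 1 × 1489.00/3 ≈ 496.

x = 474 px, y = 496 px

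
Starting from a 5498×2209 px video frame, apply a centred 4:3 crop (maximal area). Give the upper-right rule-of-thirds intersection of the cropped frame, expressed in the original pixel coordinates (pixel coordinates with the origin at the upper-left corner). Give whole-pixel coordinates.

5498/2209 > 4/3, so the 4:3 crop keeps the full height 2209 and trims width to 2209 × 4/3 = 2945.33 px.
Left offset = (5498 − 2945.33)/2 = 1276.33 px; top offset = 0.
Upper-right is two-thirds across and one-third down within the crop:
x = 1276.33 + 2 × 2945.33/3 ≈ 3240; y = 0.00 + 1 × 2209.00/3 ≈ 736.

x = 3240 px, y = 736 px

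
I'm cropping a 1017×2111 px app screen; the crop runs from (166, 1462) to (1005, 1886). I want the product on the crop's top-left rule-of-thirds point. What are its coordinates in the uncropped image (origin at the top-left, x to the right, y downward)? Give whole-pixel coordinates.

Crop width = 1005 − 166 = 839 px; one third is 279.67 px.
Crop height = 1886 − 1462 = 424 px; one third is 141.33 px.
The top-left point is one-third across and one-third down within the crop:
x = 166 + 1 × 279.67 ≈ 446; y = 1462 + 1 × 141.33 ≈ 1603.

(446, 1603)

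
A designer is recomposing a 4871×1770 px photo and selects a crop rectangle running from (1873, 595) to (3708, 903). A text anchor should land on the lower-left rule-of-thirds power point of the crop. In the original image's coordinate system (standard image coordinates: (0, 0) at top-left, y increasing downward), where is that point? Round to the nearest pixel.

(2485, 800)

Crop width = 3708 − 1873 = 1835 px; one third is 611.67 px.
Crop height = 903 − 595 = 308 px; one third is 102.67 px.
The lower-left point is one-third across and two-thirds down within the crop:
x = 1873 + 1 × 611.67 ≈ 2485; y = 595 + 2 × 102.67 ≈ 800.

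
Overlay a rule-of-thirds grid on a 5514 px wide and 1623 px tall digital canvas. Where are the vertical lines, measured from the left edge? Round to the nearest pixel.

1838 px and 3676 px

5514 / 3 = 1838, so the vertical lines sit at one and two thirds of 5514.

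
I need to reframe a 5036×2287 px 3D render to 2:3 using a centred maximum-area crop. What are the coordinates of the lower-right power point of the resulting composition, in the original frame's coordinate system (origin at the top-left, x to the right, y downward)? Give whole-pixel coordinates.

5036/2287 > 2/3, so the 2:3 crop keeps the full height 2287 and trims width to 2287 × 2/3 = 1524.67 px.
Left offset = (5036 − 1524.67)/2 = 1755.67 px; top offset = 0.
Lower-right is two-thirds across and two-thirds down within the crop:
x = 1755.67 + 2 × 1524.67/3 ≈ 2772; y = 0.00 + 2 × 2287.00/3 ≈ 1525.

x = 2772 px, y = 1525 px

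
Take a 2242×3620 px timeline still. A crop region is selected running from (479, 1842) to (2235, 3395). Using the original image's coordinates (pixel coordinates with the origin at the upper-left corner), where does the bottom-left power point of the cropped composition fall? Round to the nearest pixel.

Crop width = 2235 − 479 = 1756 px; one third is 585.33 px.
Crop height = 3395 − 1842 = 1553 px; one third is 517.67 px.
The bottom-left point is one-third across and two-thirds down within the crop:
x = 479 + 1 × 585.33 ≈ 1064; y = 1842 + 2 × 517.67 ≈ 2877.

x = 1064 px, y = 2877 px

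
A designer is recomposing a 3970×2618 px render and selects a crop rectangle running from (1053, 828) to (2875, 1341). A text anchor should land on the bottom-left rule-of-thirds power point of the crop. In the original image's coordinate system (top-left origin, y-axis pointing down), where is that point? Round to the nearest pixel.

Crop width = 2875 − 1053 = 1822 px; one third is 607.33 px.
Crop height = 1341 − 828 = 513 px; one third is 171.00 px.
The bottom-left point is one-third across and two-thirds down within the crop:
x = 1053 + 1 × 607.33 ≈ 1660; y = 828 + 2 × 171.00 ≈ 1170.

x = 1660 px, y = 1170 px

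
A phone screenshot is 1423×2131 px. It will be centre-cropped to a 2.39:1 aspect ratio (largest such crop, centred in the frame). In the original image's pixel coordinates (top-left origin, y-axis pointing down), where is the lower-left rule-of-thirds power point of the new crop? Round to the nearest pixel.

x = 474 px, y = 1165 px

1423/2131 < 2.39/1, so the 2.39:1 crop keeps the full width 1423 and trims height to 1423 × 1/2.39 = 595.40 px.
Top offset = (2131 − 595.40)/2 = 767.80 px; left offset = 0.
Lower-left is one-third across and two-thirds down within the crop:
x = 0.00 + 1 × 1423.00/3 ≈ 474; y = 767.80 + 2 × 595.40/3 ≈ 1165.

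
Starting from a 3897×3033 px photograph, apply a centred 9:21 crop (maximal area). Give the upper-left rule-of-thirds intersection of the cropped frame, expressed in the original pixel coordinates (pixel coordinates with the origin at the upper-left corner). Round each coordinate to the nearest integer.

x = 1732 px, y = 1011 px

3897/3033 > 9/21, so the 9:21 crop keeps the full height 3033 and trims width to 3033 × 9/21 = 1299.86 px.
Left offset = (3897 − 1299.86)/2 = 1298.57 px; top offset = 0.
Upper-left is one-third across and one-third down within the crop:
x = 1298.57 + 1 × 1299.86/3 ≈ 1732; y = 0.00 + 1 × 3033.00/3 ≈ 1011.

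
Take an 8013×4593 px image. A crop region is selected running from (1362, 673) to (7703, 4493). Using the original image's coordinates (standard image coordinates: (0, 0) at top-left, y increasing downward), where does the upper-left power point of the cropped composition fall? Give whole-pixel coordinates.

Crop width = 7703 − 1362 = 6341 px; one third is 2113.67 px.
Crop height = 4493 − 673 = 3820 px; one third is 1273.33 px.
The upper-left point is one-third across and one-third down within the crop:
x = 1362 + 1 × 2113.67 ≈ 3476; y = 673 + 1 × 1273.33 ≈ 1946.

(3476, 1946)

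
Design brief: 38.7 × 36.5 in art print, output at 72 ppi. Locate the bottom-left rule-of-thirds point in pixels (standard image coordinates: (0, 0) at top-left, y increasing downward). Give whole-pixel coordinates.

x = 929 px, y = 1752 px

In pixels the canvas is 38.7 × 72 = 2786.4 wide and 36.5 × 72 = 2628 tall.
The bottom-left point is one-third across and two-thirds down:
x = 1 × 2786.4/3 ≈ 929; y = 2 × 2628/3 ≈ 1752.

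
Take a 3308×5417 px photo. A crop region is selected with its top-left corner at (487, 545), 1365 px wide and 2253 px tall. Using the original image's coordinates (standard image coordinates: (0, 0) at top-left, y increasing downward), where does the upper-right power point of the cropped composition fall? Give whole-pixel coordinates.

One third of the crop width 1365 is 455.00 px.
One third of the crop height 2253 is 751.00 px.
The upper-right point is two-thirds across and one-third down within the crop:
x = 487 + 2 × 455.00 ≈ 1397; y = 545 + 1 × 751.00 ≈ 1296.

x = 1397 px, y = 1296 px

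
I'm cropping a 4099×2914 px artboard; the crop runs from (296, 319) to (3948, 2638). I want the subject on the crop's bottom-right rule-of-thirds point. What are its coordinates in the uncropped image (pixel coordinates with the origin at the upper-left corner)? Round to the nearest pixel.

x = 2731 px, y = 1865 px

Crop width = 3948 − 296 = 3652 px; one third is 1217.33 px.
Crop height = 2638 − 319 = 2319 px; one third is 773.00 px.
The bottom-right point is two-thirds across and two-thirds down within the crop:
x = 296 + 2 × 1217.33 ≈ 2731; y = 319 + 2 × 773.00 ≈ 1865.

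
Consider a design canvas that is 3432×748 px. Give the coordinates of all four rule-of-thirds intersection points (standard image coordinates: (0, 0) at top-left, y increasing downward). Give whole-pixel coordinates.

(1144, 249), (2288, 249), (1144, 499), (2288, 499)

One third of 3432 is 1144; one third of 748 is 249.33.
Vertical third lines at x = 1144 and x = 2288; horizontal third lines at y = 249 and y = 499.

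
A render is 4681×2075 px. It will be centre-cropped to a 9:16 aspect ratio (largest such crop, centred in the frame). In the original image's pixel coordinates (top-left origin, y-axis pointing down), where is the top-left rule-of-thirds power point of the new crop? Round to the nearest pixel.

(2146, 692)

4681/2075 > 9/16, so the 9:16 crop keeps the full height 2075 and trims width to 2075 × 9/16 = 1167.19 px.
Left offset = (4681 − 1167.19)/2 = 1756.91 px; top offset = 0.
Top-left is one-third across and one-third down within the crop:
x = 1756.91 + 1 × 1167.19/3 ≈ 2146; y = 0.00 + 1 × 2075.00/3 ≈ 692.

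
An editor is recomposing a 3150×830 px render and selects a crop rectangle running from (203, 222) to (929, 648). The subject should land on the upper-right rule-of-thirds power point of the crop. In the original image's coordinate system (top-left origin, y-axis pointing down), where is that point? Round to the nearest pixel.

x = 687 px, y = 364 px

Crop width = 929 − 203 = 726 px; one third is 242.00 px.
Crop height = 648 − 222 = 426 px; one third is 142.00 px.
The upper-right point is two-thirds across and one-third down within the crop:
x = 203 + 2 × 242.00 ≈ 687; y = 222 + 1 × 142.00 ≈ 364.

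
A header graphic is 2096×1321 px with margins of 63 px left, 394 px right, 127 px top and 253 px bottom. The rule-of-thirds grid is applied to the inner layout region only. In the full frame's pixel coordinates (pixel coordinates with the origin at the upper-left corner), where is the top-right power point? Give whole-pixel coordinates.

x = 1156 px, y = 441 px

Content width = 2096 − 63 − 394 = 1639 px; content height = 1321 − 127 − 253 = 941 px.
Top-right is two-thirds across and one-third down within the inner layout region.
x = 63 + 2 × 1639/3 = 63 + 1092.67 ≈ 1156
y = 127 + 1 × 941/3 = 127 + 313.67 ≈ 441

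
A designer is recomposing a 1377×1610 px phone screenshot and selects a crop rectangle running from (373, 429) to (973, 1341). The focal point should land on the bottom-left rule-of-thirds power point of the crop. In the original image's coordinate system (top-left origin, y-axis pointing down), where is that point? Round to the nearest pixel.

x = 573 px, y = 1037 px

Crop width = 973 − 373 = 600 px; one third is 200.00 px.
Crop height = 1341 − 429 = 912 px; one third is 304.00 px.
The bottom-left point is one-third across and two-thirds down within the crop:
x = 373 + 1 × 200.00 ≈ 573; y = 429 + 2 × 304.00 ≈ 1037.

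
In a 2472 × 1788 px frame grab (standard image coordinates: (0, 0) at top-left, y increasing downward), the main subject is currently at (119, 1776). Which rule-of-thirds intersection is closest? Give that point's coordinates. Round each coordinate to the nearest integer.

Third lines: x ∈ {824, 1648}, y ∈ {596, 1192}.
119 is closer to x = 824; 1776 is closer to y = 1192.
So the nearest intersection is the lower-left power point.

x = 824 px, y = 1192 px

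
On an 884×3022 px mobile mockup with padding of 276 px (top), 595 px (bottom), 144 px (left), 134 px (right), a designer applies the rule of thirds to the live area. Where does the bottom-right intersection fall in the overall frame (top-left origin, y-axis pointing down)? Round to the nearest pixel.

Content width = 884 − 144 − 134 = 606 px; content height = 3022 − 276 − 595 = 2151 px.
Bottom-right is two-thirds across and two-thirds down within the live area.
x = 144 + 2 × 606/3 = 144 + 404.00 ≈ 548
y = 276 + 2 × 2151/3 = 276 + 1434.00 ≈ 1710

(548, 1710)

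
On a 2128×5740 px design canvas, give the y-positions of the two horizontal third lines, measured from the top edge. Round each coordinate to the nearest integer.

5740 / 3 = 1913.33, so the horizontal lines sit at one and two thirds of 5740.

y = 1913 px and y = 3827 px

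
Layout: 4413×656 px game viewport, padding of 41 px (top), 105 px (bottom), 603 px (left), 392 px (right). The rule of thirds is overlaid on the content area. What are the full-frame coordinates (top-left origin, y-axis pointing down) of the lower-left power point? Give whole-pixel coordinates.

Content width = 4413 − 603 − 392 = 3418 px; content height = 656 − 41 − 105 = 510 px.
Lower-left is one-third across and two-thirds down within the content area.
x = 603 + 1 × 3418/3 = 603 + 1139.33 ≈ 1742
y = 41 + 2 × 510/3 = 41 + 340.00 ≈ 381

(1742, 381)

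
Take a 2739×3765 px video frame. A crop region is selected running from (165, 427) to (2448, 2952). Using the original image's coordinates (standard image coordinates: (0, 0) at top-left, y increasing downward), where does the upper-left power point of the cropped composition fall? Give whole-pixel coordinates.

Crop width = 2448 − 165 = 2283 px; one third is 761.00 px.
Crop height = 2952 − 427 = 2525 px; one third is 841.67 px.
The upper-left point is one-third across and one-third down within the crop:
x = 165 + 1 × 761.00 ≈ 926; y = 427 + 1 × 841.67 ≈ 1269.

x = 926 px, y = 1269 px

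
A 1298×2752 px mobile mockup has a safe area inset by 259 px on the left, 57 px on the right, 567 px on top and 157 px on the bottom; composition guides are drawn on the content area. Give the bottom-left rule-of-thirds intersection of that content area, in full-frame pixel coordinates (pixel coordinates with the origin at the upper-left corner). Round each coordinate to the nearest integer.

x = 586 px, y = 1919 px

Content width = 1298 − 259 − 57 = 982 px; content height = 2752 − 567 − 157 = 2028 px.
Bottom-left is one-third across and two-thirds down within the content area.
x = 259 + 1 × 982/3 = 259 + 327.33 ≈ 586
y = 567 + 2 × 2028/3 = 567 + 1352.00 ≈ 1919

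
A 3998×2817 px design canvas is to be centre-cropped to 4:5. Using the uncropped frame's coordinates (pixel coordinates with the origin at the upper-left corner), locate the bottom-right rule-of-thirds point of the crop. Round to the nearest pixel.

3998/2817 > 4/5, so the 4:5 crop keeps the full height 2817 and trims width to 2817 × 4/5 = 2253.60 px.
Left offset = (3998 − 2253.60)/2 = 872.20 px; top offset = 0.
Bottom-right is two-thirds across and two-thirds down within the crop:
x = 872.20 + 2 × 2253.60/3 ≈ 2375; y = 0.00 + 2 × 2817.00/3 ≈ 1878.

(2375, 1878)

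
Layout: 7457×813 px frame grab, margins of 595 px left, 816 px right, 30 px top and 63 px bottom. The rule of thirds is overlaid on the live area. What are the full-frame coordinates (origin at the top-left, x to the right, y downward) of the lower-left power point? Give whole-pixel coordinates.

(2610, 510)

Content width = 7457 − 595 − 816 = 6046 px; content height = 813 − 30 − 63 = 720 px.
Lower-left is one-third across and two-thirds down within the live area.
x = 595 + 1 × 6046/3 = 595 + 2015.33 ≈ 2610
y = 30 + 2 × 720/3 = 30 + 480.00 ≈ 510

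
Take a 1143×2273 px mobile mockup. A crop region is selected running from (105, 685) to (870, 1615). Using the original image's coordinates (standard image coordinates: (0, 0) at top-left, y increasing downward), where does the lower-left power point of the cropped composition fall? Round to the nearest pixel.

x = 360 px, y = 1305 px

Crop width = 870 − 105 = 765 px; one third is 255.00 px.
Crop height = 1615 − 685 = 930 px; one third is 310.00 px.
The lower-left point is one-third across and two-thirds down within the crop:
x = 105 + 1 × 255.00 ≈ 360; y = 685 + 2 × 310.00 ≈ 1305.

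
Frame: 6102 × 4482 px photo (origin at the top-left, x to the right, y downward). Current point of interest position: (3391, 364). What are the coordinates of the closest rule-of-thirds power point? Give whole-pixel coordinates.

Third lines: x ∈ {2034, 4068}, y ∈ {1494, 2988}.
3391 is closer to x = 4068; 364 is closer to y = 1494.
So the nearest intersection is the upper-right power point.

x = 4068 px, y = 1494 px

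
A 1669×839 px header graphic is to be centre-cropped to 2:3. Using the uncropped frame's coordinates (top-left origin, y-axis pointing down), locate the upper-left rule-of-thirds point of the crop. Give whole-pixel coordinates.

(741, 280)

1669/839 > 2/3, so the 2:3 crop keeps the full height 839 and trims width to 839 × 2/3 = 559.33 px.
Left offset = (1669 − 559.33)/2 = 554.83 px; top offset = 0.
Upper-left is one-third across and one-third down within the crop:
x = 554.83 + 1 × 559.33/3 ≈ 741; y = 0.00 + 1 × 839.00/3 ≈ 280.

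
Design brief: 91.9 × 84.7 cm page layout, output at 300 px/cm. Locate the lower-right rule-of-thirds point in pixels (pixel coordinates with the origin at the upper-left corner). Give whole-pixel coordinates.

In pixels the canvas is 91.9 × 300 = 27570 wide and 84.7 × 300 = 25410 tall.
The lower-right point is two-thirds across and two-thirds down:
x = 2 × 27570/3 ≈ 18380; y = 2 × 25410/3 ≈ 16940.

x = 18380 px, y = 16940 px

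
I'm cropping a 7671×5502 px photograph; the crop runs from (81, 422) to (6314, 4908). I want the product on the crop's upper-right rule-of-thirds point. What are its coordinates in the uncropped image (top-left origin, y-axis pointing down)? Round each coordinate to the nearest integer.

Crop width = 6314 − 81 = 6233 px; one third is 2077.67 px.
Crop height = 4908 − 422 = 4486 px; one third is 1495.33 px.
The upper-right point is two-thirds across and one-third down within the crop:
x = 81 + 2 × 2077.67 ≈ 4236; y = 422 + 1 × 1495.33 ≈ 1917.

x = 4236 px, y = 1917 px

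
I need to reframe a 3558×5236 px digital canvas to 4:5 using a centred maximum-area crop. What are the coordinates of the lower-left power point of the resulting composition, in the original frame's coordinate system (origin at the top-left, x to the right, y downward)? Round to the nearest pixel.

3558/5236 < 4/5, so the 4:5 crop keeps the full width 3558 and trims height to 3558 × 5/4 = 4447.50 px.
Top offset = (5236 − 4447.50)/2 = 394.25 px; left offset = 0.
Lower-left is one-third across and two-thirds down within the crop:
x = 0.00 + 1 × 3558.00/3 ≈ 1186; y = 394.25 + 2 × 4447.50/3 ≈ 3359.

(1186, 3359)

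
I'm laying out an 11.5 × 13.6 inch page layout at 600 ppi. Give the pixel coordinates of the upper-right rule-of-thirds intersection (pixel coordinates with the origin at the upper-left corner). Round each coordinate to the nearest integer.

(4600, 2720)

In pixels the canvas is 11.5 × 600 = 6900 wide and 13.6 × 600 = 8160 tall.
The upper-right point is two-thirds across and one-third down:
x = 2 × 6900/3 ≈ 4600; y = 1 × 8160/3 ≈ 2720.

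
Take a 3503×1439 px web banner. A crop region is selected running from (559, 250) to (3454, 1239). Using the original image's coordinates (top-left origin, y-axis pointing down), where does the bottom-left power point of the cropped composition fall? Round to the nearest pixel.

Crop width = 3454 − 559 = 2895 px; one third is 965.00 px.
Crop height = 1239 − 250 = 989 px; one third is 329.67 px.
The bottom-left point is one-third across and two-thirds down within the crop:
x = 559 + 1 × 965.00 ≈ 1524; y = 250 + 2 × 329.67 ≈ 909.

(1524, 909)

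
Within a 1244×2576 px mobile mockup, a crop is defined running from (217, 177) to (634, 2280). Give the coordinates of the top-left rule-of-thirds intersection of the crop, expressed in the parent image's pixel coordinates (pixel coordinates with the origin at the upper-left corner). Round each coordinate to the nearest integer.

x = 356 px, y = 878 px

Crop width = 634 − 217 = 417 px; one third is 139.00 px.
Crop height = 2280 − 177 = 2103 px; one third is 701.00 px.
The top-left point is one-third across and one-third down within the crop:
x = 217 + 1 × 139.00 ≈ 356; y = 177 + 1 × 701.00 ≈ 878.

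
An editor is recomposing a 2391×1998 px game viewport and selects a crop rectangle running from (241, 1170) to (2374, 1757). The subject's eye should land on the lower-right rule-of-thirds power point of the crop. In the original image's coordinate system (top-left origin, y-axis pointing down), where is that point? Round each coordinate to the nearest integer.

(1663, 1561)

Crop width = 2374 − 241 = 2133 px; one third is 711.00 px.
Crop height = 1757 − 1170 = 587 px; one third is 195.67 px.
The lower-right point is two-thirds across and two-thirds down within the crop:
x = 241 + 2 × 711.00 ≈ 1663; y = 1170 + 2 × 195.67 ≈ 1561.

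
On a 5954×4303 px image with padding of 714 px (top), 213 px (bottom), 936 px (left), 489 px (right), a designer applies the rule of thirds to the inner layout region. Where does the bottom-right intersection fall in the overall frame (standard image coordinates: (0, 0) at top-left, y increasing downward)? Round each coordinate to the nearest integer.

Content width = 5954 − 936 − 489 = 4529 px; content height = 4303 − 714 − 213 = 3376 px.
Bottom-right is two-thirds across and two-thirds down within the inner layout region.
x = 936 + 2 × 4529/3 = 936 + 3019.33 ≈ 3955
y = 714 + 2 × 3376/3 = 714 + 2250.67 ≈ 2965

(3955, 2965)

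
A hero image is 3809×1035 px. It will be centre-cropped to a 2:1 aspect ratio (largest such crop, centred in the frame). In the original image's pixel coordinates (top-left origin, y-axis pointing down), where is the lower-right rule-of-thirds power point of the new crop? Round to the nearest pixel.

3809/1035 > 2/1, so the 2:1 crop keeps the full height 1035 and trims width to 1035 × 2/1 = 2070.00 px.
Left offset = (3809 − 2070.00)/2 = 869.50 px; top offset = 0.
Lower-right is two-thirds across and two-thirds down within the crop:
x = 869.50 + 2 × 2070.00/3 ≈ 2250; y = 0.00 + 2 × 1035.00/3 ≈ 690.

(2250, 690)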